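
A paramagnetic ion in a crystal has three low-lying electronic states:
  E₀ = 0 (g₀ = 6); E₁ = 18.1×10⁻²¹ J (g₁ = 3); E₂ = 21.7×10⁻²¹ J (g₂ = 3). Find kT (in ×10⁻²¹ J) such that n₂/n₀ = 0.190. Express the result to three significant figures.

22.4 ×10⁻²¹ J

n₂/n₀ = (g₂/g₀) exp[−(E₂−E₀)/kT] = 0.190.
⇒ (E₂−E₀)/kT = ln((3/6)/0.190) = ln(2.6316) = 0.96759.
kT = 21.7 ×10⁻²¹ J / 0.96759 = 22.4 ×10⁻²¹ J.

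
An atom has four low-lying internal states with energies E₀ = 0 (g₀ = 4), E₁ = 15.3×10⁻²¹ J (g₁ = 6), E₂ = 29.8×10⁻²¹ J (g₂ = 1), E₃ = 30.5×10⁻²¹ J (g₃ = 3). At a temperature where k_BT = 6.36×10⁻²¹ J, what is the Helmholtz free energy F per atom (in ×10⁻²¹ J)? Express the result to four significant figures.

Eᵢ/kT = 0, 2.40566, 4.68553, 4.79560.
Z = Σ gᵢe^(−Eᵢ/kT) = 4·e^(−0) + 6·e^(−2.40566) + 1·e^(−4.68553) + 3·e^(−4.79560) = 4.00000 + 0.541236 + 0.00922784 + 0.0247981 = 4.57526.
F = −kT ln Z = −6.36 × ln(4.57526) = −6.36 × 1.52066 = -9.671 ×10⁻²¹ J.

-9.671 ×10⁻²¹ J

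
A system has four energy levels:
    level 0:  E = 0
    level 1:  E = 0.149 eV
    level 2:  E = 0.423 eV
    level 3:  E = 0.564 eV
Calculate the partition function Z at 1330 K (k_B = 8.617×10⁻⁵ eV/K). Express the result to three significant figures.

Z = 1.30

k_BT = 8.617×10⁻⁵ × 1330 K = 0.11461 eV.
Eᵢ/kT = 0, 1.3001, 3.6908, 4.9210.
Z = Σ e^(−Eᵢ/kT) = e^(−0) + e^(−1.3001) + e^(−3.6908) + e^(−4.9210) = 1.0000 + 0.27250 + 0.024952 + 0.0072918 = 1.3047.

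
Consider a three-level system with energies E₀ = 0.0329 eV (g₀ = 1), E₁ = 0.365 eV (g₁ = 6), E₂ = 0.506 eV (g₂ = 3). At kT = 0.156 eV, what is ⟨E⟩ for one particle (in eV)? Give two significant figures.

0.20 eV

Eᵢ/kT = 0.2109, 2.340, 3.244.
Z = Σ gᵢe^(−Eᵢ/kT) = 1·e^(−0.2109) + 6·e^(−2.340) + 3·e^(−3.244) = 0.8099 + 0.5780 + 0.1170 = 1.505.
⟨E⟩ = Σ Eᵢ gᵢe^(−Eᵢ/kT) / Z = (0.0329·0.8099 + 0.365·0.5780 + 0.506·0.1170) / 1.505 = 0.20 eV.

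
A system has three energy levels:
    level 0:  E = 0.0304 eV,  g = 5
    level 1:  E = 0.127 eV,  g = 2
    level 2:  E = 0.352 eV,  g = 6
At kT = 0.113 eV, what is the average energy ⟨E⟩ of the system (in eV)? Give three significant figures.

0.0617 eV

Eᵢ/kT = 0.26903, 1.1239, 3.1150.
Z = Σ gᵢe^(−Eᵢ/kT) = 5·e^(−0.26903) + 2·e^(−1.1239) + 6·e^(−3.1150) = 3.8206 + 0.65002 + 0.26627 = 4.7369.
⟨E⟩ = Σ Eᵢ gᵢe^(−Eᵢ/kT) / Z = (0.0304·3.8206 + 0.127·0.65002 + 0.352·0.26627) / 4.7369 = 0.0617 eV.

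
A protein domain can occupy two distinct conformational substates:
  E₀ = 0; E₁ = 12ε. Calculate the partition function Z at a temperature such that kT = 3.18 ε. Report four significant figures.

Z = 1.023

Eᵢ/kT = 0, 3.77358.
Z = Σ e^(−Eᵢ/kT) = e^(−0) + e^(−3.77358) = 1.00000 + 0.0229697 = 1.02297.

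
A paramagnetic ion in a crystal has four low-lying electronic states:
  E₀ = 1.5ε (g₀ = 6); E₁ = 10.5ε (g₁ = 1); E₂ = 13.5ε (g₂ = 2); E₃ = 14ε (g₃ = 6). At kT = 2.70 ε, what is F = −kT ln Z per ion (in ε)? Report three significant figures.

-3.39 ε

Eᵢ/kT = 0.55556, 3.8889, 5.0000, 5.1852.
Z = Σ gᵢe^(−Eᵢ/kT) = 6·e^(−0.55556) + 1·e^(−3.8889) + 2·e^(−5.0000) + 6·e^(−5.1852) = 3.4425 + 0.020468 + 0.013476 + 0.033593 = 3.5100.
F = −kT ln Z = −2.70 × ln(3.5100) = −2.70 × 1.2556 = -3.39 ε.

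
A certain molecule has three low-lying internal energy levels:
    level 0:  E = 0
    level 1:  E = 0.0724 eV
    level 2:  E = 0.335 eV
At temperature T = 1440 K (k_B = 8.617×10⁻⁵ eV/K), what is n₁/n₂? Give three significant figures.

8.30

k_BT = 8.617×10⁻⁵ × 1440 K = 0.12408 eV.
n₁/n₂ = exp[−(E₁−E₂)/kT] = exp(−(-0.2626 eV)/(0.12408 eV)) = exp(2.1164) = 8.30.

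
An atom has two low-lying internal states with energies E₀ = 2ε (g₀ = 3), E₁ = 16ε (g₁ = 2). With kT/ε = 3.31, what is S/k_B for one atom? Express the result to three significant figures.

1.15

Eᵢ/kT = 0.60423, 4.8338.
Z = Σ gᵢe^(−Eᵢ/kT) = 3·e^(−0.60423) + 2·e^(−4.8338) = 1.6395 + 0.015912 = 1.6554.
⟨E⟩ = Σ EᵢPᵢ = 2.1346 ε.
S/k_B = ln Z + ⟨E⟩/kT = ln(1.6554) + 2.1346/3.31 = 0.50404 + 0.64489 = 1.15.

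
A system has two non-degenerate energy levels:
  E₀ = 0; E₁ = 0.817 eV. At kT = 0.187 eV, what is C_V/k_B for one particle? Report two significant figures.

0.24

Eᵢ/kT = 0, 4.369.
Z = Σ e^(−Eᵢ/kT) = e^(−0) + e^(−4.369) = 1.000 + 0.01266 = 1.013.
⟨E⟩ = 0.01021 eV, ⟨E²⟩ = 0.008342 eV².
C_V/k_B = (⟨E²⟩ − ⟨E⟩²)/(kT)² = (0.008342 − 0.0001042)/0.03497 = 0.24.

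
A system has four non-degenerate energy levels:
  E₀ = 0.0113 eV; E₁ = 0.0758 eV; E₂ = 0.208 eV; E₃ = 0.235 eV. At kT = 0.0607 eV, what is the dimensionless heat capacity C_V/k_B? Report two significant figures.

0.64

Eᵢ/kT = 0.1862, 1.249, 3.427, 3.871.
Z = Σ e^(−Eᵢ/kT) = e^(−0.1862) + e^(−1.249) + e^(−3.427) + e^(−3.871) = 0.8301 + 0.2868 + 0.03248 + 0.02084 = 1.170.
⟨E⟩ = 0.03656 eV, ⟨E²⟩ = 0.003684 eV².
C_V/k_B = (⟨E²⟩ − ⟨E⟩²)/(kT)² = (0.003684 − 0.001337)/0.003684 = 0.64.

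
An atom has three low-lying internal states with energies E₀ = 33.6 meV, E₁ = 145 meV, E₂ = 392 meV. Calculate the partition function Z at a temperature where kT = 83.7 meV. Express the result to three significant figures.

Eᵢ/kT = 0.40143, 1.7324, 4.6834.
Z = Σ e^(−Eᵢ/kT) = e^(−0.40143) + e^(−1.7324) + e^(−4.6834) = 0.66936 + 0.17686 + 0.0092475 = 0.85547.

Z = 0.855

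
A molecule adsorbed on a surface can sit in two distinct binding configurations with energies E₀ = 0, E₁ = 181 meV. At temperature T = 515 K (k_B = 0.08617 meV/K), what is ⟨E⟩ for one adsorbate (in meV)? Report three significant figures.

k_BT = 0.08617 × 515 K = 44.378 meV.
Eᵢ/kT = 0, 4.0786.
Z = Σ e^(−Eᵢ/kT) = e^(−0) + e^(−4.0786) = 1.0000 + 0.016931 = 1.0169.
⟨E⟩ = Σ Eᵢ e^(−Eᵢ/kT) / Z = (0·1.0000 + 181·0.016931) / 1.0169 = 3.01 meV.

3.01 meV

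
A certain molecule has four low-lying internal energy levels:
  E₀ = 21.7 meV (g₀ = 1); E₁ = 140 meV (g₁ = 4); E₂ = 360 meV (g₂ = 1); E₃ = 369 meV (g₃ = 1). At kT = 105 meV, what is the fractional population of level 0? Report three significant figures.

Eᵢ/kT = 0.20667, 1.3333, 3.4286, 3.5143.
Z = Σ gᵢe^(−Eᵢ/kT) = 1·e^(−0.20667) + 4·e^(−1.3333) + 1·e^(−3.4286) + 1·e^(−3.5143) = 0.81329 + 1.0544 + 0.032432 + 0.029769 = 1.9299.
P₀ = g₀ e^(−E₀/kT) / Z = 0.81329/1.9299 = 0.421.

0.421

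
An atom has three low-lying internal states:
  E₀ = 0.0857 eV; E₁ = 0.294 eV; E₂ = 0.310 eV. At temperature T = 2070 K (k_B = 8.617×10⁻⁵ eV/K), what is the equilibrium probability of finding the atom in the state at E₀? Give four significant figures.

k_BT = 8.617×10⁻⁵ × 2070 K = 0.178372 eV.
Eᵢ/kT = 0.480457, 1.64824, 1.73794.
Z = Σ e^(−Eᵢ/kT) = e^(−0.480457) + e^(−1.64824) + e^(−1.73794) = 0.618501 + 0.192388 + 0.175882 = 0.986771.
P₀ = e^(−E₀/kT) / Z = 0.618501/0.986771 = 0.6268.

0.6268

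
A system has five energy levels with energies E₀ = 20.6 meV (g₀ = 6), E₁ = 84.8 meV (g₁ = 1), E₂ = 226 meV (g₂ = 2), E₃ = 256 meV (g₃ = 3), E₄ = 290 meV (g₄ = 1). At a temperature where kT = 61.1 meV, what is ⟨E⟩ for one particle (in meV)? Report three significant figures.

29.1 meV

Eᵢ/kT = 0.33715, 1.3879, 3.6989, 4.1899, 4.7463.
Z = Σ gᵢe^(−Eᵢ/kT) = 6·e^(−0.33715) + 1·e^(−1.3879) + 2·e^(−3.6989) + 3·e^(−4.1899) + 1·e^(−4.7463) = 4.2828 + 0.24960 + 0.049501 + 0.045443 + 0.0086838 = 4.6360.
⟨E⟩ = Σ Eᵢ gᵢe^(−Eᵢ/kT) / Z = (20.6·4.2828 + 84.8·0.24960 + 226·0.049501 + 256·0.045443 + 290·0.0086838) / 4.6360 = 29.1 meV.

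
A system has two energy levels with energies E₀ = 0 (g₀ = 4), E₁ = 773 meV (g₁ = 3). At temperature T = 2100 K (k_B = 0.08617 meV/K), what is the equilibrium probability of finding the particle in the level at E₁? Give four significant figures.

k_BT = 0.08617 × 2100 K = 180.957 meV.
Eᵢ/kT = 0, 4.27173.
Z = Σ gᵢe^(−Eᵢ/kT) = 4·e^(−0) + 3·e^(−4.27173) = 4.00000 + 0.0418728 = 4.04187.
P₁ = g₁ e^(−E₁/kT) / Z = 0.0418728/4.04187 = 0.01036.

0.01036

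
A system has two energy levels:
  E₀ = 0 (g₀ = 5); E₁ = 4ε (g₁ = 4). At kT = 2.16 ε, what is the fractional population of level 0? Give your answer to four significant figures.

Eᵢ/kT = 0, 1.85185.
Z = Σ gᵢe^(−Eᵢ/kT) = 5·e^(−0) + 4·e^(−1.85185) = 5.00000 + 0.627786 = 5.62779.
P₀ = g₀ e^(−E₀/kT) / Z = 5.00000/5.62779 = 0.8884.

0.8884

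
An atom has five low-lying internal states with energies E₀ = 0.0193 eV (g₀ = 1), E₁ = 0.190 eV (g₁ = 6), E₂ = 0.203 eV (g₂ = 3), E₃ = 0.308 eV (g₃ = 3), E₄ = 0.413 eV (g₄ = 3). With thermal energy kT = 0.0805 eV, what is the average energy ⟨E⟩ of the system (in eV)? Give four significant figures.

0.1188 eV

Eᵢ/kT = 0.239752, 2.36025, 2.52174, 3.82609, 5.13043.
Z = Σ gᵢe^(−Eᵢ/kT) = 1·e^(−0.239752) + 6·e^(−2.36025) + 3·e^(−2.52174) + 3·e^(−3.82609) + 3·e^(−5.13043) = 0.786823 + 0.566380 + 0.240959 + 0.0653840 + 0.0177421 = 1.67729.
⟨E⟩ = Σ Eᵢ gᵢe^(−Eᵢ/kT) / Z = (0.0193·0.786823 + 0.190·0.566380 + 0.203·0.240959 + 0.308·0.0653840 + 0.413·0.0177421) / 1.67729 = 0.1188 eV.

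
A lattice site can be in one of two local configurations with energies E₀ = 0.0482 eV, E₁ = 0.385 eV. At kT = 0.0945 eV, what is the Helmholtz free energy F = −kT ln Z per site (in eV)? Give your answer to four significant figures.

Eᵢ/kT = 0.510053, 4.07407.
Z = Σ e^(−Eᵢ/kT) = e^(−0.510053) + e^(−4.07407) = 0.600464 + 0.0170080 = 0.617472.
F = −kT ln Z = −0.0945 × ln(0.617472) = −0.0945 × -0.482122 = 0.04556 eV.

0.04556 eV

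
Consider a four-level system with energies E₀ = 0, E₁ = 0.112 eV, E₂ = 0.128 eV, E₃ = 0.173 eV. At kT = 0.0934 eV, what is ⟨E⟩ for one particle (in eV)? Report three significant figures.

0.0546 eV

Eᵢ/kT = 0, 1.1991, 1.3704, 1.8522.
Z = Σ e^(−Eᵢ/kT) = e^(−0) + e^(−1.1991) + e^(−1.3704) + e^(−1.8522) = 1.0000 + 0.30147 + 0.25401 + 0.15689 = 1.7124.
⟨E⟩ = Σ Eᵢ e^(−Eᵢ/kT) / Z = (0·1.0000 + 0.112·0.30147 + 0.128·0.25401 + 0.173·0.15689) / 1.7124 = 0.0546 eV.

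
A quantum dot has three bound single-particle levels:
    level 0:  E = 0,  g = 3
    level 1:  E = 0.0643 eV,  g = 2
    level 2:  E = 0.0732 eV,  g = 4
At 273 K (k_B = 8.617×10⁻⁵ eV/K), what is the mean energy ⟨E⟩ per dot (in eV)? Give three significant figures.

0.00647 eV

k_BT = 8.617×10⁻⁵ × 273 K = 0.023524 eV.
Eᵢ/kT = 0, 2.7334, 3.1117.
Z = Σ gᵢe^(−Eᵢ/kT) = 3·e^(−0) + 2·e^(−2.7334) + 4·e^(−3.1117) = 3.0000 + 0.13000 + 0.17810 = 3.3081.
⟨E⟩ = Σ Eᵢ gᵢe^(−Eᵢ/kT) / Z = (0·3.0000 + 0.0643·0.13000 + 0.0732·0.17810) / 3.3081 = 0.00647 eV.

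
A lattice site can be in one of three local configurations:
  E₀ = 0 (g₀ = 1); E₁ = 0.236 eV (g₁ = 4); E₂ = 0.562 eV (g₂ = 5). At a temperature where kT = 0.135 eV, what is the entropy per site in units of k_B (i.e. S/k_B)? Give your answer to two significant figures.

Eᵢ/kT = 0, 1.748, 4.163.
Z = Σ gᵢe^(−Eᵢ/kT) = 1·e^(−0) + 4·e^(−1.748) + 5·e^(−4.163) = 1.000 + 0.6965 + 0.07780 = 1.774.
⟨E⟩ = Σ EᵢPᵢ = 0.1173 eV.
S/k_B = ln Z + ⟨E⟩/kT = ln(1.774) + 0.1173/0.135 = 0.5732 + 0.8689 = 1.4.

1.4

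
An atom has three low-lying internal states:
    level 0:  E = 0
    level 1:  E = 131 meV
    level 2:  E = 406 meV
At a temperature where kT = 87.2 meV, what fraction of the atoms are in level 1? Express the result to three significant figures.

0.181

Eᵢ/kT = 0, 1.5023, 4.6560.
Z = Σ e^(−Eᵢ/kT) = e^(−0) + e^(−1.5023) + e^(−4.6560) = 1.0000 + 0.22262 + 0.0095044 = 1.2321.
P₁ = e^(−E₁/kT) / Z = 0.22262/1.2321 = 0.181.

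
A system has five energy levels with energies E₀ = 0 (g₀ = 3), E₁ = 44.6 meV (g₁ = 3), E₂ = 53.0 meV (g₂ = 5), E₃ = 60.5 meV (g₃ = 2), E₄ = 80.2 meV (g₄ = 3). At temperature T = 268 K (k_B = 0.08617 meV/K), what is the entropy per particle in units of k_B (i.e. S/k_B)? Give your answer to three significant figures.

k_BT = 0.08617 × 268 K = 23.094 meV.
Eᵢ/kT = 0, 1.9312, 2.2950, 2.6197, 3.4728.
Z = Σ gᵢe^(−Eᵢ/kT) = 3·e^(−0) + 3·e^(−1.9312) + 5·e^(−2.2950) + 2·e^(−2.6197) + 3·e^(−3.4728) = 3.0000 + 0.43492 + 0.50381 + 0.14565 + 0.093090 = 4.1775.
⟨E⟩ = Σ EᵢPᵢ = 14.932 meV.
S/k_B = ln Z + ⟨E⟩/kT = ln(4.1775) + 14.932/23.094 = 1.4297 + 0.64657 = 2.08.

2.08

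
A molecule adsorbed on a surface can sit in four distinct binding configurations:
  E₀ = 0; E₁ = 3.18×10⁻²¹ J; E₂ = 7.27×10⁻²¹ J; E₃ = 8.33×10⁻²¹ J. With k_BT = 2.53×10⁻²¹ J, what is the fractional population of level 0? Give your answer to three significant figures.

Eᵢ/kT = 0, 1.2569, 2.8735, 3.2925.
Z = Σ e^(−Eᵢ/kT) = e^(−0) + e^(−1.2569) + e^(−2.8735) + e^(−3.2925) = 1.0000 + 0.28453 + 0.056501 + 0.037161 = 1.3782.
P₀ = e^(−E₀/kT) / Z = 1.0000/1.3782 = 0.726.

0.726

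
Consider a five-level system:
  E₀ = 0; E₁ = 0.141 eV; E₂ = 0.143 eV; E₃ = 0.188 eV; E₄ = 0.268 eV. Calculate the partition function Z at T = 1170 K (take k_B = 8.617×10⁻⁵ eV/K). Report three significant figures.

Z = 1.71

k_BT = 8.617×10⁻⁵ × 1170 K = 0.10082 eV.
Eᵢ/kT = 0, 1.3985, 1.4184, 1.8647, 2.6582.
Z = Σ e^(−Eᵢ/kT) = e^(−0) + e^(−1.3985) + e^(−1.4184) + e^(−1.8647) + e^(−2.6582) = 1.0000 + 0.24697 + 0.24210 + 0.15494 + 0.070074 = 1.7141.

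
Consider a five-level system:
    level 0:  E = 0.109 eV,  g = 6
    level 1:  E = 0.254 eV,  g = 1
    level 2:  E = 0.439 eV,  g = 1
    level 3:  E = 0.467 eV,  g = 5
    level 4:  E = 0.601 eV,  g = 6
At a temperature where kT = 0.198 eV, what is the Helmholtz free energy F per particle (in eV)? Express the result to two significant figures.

Eᵢ/kT = 0.5505, 1.283, 2.217, 2.359, 3.035.
Z = Σ gᵢe^(−Eᵢ/kT) = 6·e^(−0.5505) + 1·e^(−1.283) + 1·e^(−2.217) + 5·e^(−2.359) + 6·e^(−3.035) = 3.460 + 0.2772 + 0.1089 + 0.4726 + 0.2884 = 4.607.
F = −kT ln Z = −0.198 × ln(4.607) = −0.198 × 1.528 = -0.30 eV.

-0.30 eV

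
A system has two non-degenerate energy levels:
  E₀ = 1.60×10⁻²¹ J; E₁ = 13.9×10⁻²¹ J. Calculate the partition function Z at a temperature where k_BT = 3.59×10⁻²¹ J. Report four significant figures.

Z = 0.6612

Eᵢ/kT = 0.445682, 3.87187.
Z = Σ e^(−Eᵢ/kT) = e^(−0.445682) + e^(−3.87187) = 0.640387 + 0.0208194 = 0.661206.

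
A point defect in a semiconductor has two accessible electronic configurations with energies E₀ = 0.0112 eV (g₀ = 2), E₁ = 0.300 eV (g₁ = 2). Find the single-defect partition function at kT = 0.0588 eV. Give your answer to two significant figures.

Z = 1.7

Eᵢ/kT = 0.1905, 5.102.
Z = Σ gᵢe^(−Eᵢ/kT) = 2·e^(−0.1905) + 2·e^(−5.102) = 1.653 + 0.01217 = 1.665.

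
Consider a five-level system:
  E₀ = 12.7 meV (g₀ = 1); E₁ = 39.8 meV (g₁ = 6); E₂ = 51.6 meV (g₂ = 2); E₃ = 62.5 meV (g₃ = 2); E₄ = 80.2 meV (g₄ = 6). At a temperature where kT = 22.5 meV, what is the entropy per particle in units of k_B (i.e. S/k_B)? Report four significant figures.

2.434

Eᵢ/kT = 0.564444, 1.76889, 2.29333, 2.77778, 3.56444.
Z = Σ gᵢe^(−Eᵢ/kT) = 1·e^(−0.564444) + 6·e^(−1.76889) + 2·e^(−2.29333) + 2·e^(−2.77778) + 6·e^(−3.56444) = 0.568676 + 1.02313 + 0.201860 + 0.124353 + 0.169877 = 2.08790.
⟨E⟩ = Σ EᵢPᵢ = 38.1986 meV.
S/k_B = ln Z + ⟨E⟩/kT = ln(2.08790) + 38.1986/22.5 = 0.736159 + 1.69772 = 2.434.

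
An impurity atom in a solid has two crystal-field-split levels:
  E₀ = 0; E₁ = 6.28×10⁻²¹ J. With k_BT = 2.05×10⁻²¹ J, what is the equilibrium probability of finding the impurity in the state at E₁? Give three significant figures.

0.0446

Eᵢ/kT = 0, 3.0634.
Z = Σ e^(−Eᵢ/kT) = e^(−0) + e^(−3.0634) = 1.0000 + 0.046729 = 1.0467.
P₁ = e^(−E₁/kT) / Z = 0.046729/1.0467 = 0.0446.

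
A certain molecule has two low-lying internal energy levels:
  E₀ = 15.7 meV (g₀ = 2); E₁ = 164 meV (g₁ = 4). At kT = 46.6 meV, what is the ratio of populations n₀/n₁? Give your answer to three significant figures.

n₀/n₁ = (g₀/g₁) exp[−(E₀−E₁)/kT] = (2/4) × exp(−(-148.3 meV)/(46.6 meV)) = (2/4) × exp(3.1824) = 12.1.

12.1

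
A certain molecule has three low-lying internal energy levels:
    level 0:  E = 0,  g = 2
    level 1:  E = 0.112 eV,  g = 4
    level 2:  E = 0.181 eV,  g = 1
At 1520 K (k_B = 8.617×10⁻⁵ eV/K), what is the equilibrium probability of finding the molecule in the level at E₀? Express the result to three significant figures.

k_BT = 8.617×10⁻⁵ × 1520 K = 0.13098 eV.
Eᵢ/kT = 0, 0.85509, 1.3819.
Z = Σ gᵢe^(−Eᵢ/kT) = 2·e^(−0) + 4·e^(−0.85509) + 1·e^(−1.3819) = 2.0000 + 1.7010 + 0.25110 = 3.9521.
P₀ = g₀ e^(−E₀/kT) / Z = 2.0000/3.9521 = 0.506.

0.506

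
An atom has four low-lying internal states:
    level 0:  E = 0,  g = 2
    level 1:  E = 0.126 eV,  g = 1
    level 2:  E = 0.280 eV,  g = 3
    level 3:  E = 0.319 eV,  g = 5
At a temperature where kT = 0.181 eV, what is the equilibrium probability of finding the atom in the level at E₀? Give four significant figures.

0.5006

Eᵢ/kT = 0, 0.696133, 1.54696, 1.76243.
Z = Σ gᵢe^(−Eᵢ/kT) = 2·e^(−0) + 1·e^(−0.696133) + 3·e^(−1.54696) + 5·e^(−1.76243) = 2.00000 + 0.498509 + 0.638683 + 0.858137 = 3.99533.
P₀ = g₀ e^(−E₀/kT) / Z = 2.00000/3.99533 = 0.5006.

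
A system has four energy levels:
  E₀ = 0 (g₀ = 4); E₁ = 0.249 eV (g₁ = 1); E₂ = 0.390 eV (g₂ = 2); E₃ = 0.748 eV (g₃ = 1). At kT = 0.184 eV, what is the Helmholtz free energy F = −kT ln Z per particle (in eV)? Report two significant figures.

Eᵢ/kT = 0, 1.353, 2.120, 4.065.
Z = Σ gᵢe^(−Eᵢ/kT) = 4·e^(−0) + 1·e^(−1.353) + 2·e^(−2.120) + 1·e^(−4.065) = 4.000 + 0.2585 + 0.2401 + 0.01716 = 4.516.
F = −kT ln Z = −0.184 × ln(4.516) = −0.184 × 1.508 = -0.28 eV.

-0.28 eV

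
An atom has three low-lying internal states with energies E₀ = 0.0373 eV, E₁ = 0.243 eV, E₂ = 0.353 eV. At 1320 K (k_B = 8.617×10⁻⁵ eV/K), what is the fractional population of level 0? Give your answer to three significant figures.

0.816

k_BT = 8.617×10⁻⁵ × 1320 K = 0.11374 eV.
Eᵢ/kT = 0.32794, 2.1365, 3.1036.
Z = Σ e^(−Eᵢ/kT) = e^(−0.32794) + e^(−2.1365) + e^(−3.1036) = 0.72041 + 0.11807 + 0.044887 = 0.88337.
P₀ = e^(−E₀/kT) / Z = 0.72041/0.88337 = 0.816.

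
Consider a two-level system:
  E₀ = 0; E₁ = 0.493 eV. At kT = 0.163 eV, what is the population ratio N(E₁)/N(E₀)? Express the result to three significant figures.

n₁/n₀ = exp[−(E₁−E₀)/kT] = exp(−(0.493 eV)/(0.163 eV)) = exp(-3.0245) = 0.0486.

0.0486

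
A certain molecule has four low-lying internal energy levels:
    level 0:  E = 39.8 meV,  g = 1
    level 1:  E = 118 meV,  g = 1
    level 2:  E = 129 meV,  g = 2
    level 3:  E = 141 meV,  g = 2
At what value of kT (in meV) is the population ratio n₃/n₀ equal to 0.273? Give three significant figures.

50.8 meV

n₃/n₀ = (g₃/g₀) exp[−(E₃−E₀)/kT] = 0.273.
⇒ (E₃−E₀)/kT = ln((2/1)/0.273) = ln(7.3260) = 1.9914.
kT = 101.2 meV / 1.9914 = 50.8 meV.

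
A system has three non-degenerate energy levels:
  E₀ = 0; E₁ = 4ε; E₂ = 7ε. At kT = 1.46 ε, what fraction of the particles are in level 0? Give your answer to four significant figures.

Eᵢ/kT = 0, 2.73973, 4.79452.
Z = Σ e^(−Eᵢ/kT) = e^(−0) + e^(−2.73973) + e^(−4.79452) = 1.00000 + 0.0645878 + 0.00827497 = 1.07286.
P₀ = e^(−E₀/kT) / Z = 1.00000/1.07286 = 0.9321.

0.9321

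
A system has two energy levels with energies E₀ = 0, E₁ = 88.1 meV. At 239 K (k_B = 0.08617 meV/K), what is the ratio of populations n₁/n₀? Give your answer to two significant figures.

k_BT = 0.08617 × 239 K = 20.59 meV.
n₁/n₀ = exp[−(E₁−E₀)/kT] = exp(−(88.1 meV)/(20.59 meV)) = exp(-4.279) = 0.014.

0.014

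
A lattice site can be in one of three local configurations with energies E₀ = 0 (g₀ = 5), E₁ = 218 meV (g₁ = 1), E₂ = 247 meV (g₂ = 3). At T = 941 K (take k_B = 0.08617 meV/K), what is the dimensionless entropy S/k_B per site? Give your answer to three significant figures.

1.77

k_BT = 0.08617 × 941 K = 81.086 meV.
Eᵢ/kT = 0, 2.6885, 3.0461.
Z = Σ gᵢe^(−Eᵢ/kT) = 5·e^(−0) + 1·e^(−2.6885) + 3·e^(−3.0461) = 5.0000 + 0.067983 + 0.14263 = 5.2106.
⟨E⟩ = Σ EᵢPᵢ = 9.6054 meV.
S/k_B = ln Z + ⟨E⟩/kT = ln(5.2106) + 9.6054/81.086 = 1.6507 + 0.11846 = 1.77.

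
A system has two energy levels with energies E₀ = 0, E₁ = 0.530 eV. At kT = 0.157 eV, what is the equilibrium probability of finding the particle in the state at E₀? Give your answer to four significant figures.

0.9669

Eᵢ/kT = 0, 3.37580.
Z = Σ e^(−Eᵢ/kT) = e^(−0) + e^(−3.37580) = 1.00000 + 0.0341908 = 1.03419.
P₀ = e^(−E₀/kT) / Z = 1.00000/1.03419 = 0.9669.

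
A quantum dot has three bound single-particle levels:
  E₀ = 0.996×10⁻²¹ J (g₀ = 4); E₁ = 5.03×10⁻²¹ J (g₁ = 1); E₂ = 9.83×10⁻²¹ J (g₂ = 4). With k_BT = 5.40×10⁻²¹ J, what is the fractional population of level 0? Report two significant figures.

Eᵢ/kT = 0.1844, 0.9315, 1.820.
Z = Σ gᵢe^(−Eᵢ/kT) = 4·e^(−0.1844) + 1·e^(−0.9315) + 4·e^(−1.820) = 3.326 + 0.3940 + 0.6481 = 4.368.
P₀ = g₀ e^(−E₀/kT) / Z = 3.326/4.368 = 0.76.

0.76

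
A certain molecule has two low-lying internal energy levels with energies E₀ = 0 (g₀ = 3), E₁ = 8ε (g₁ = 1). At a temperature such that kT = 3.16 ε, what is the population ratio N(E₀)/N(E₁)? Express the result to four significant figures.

n₀/n₁ = (g₀/g₁) exp[−(E₀−E₁)/kT] = (3/1) × exp(−(-8ε)/(3.16ε)) = (3/1) × exp(2.53165) = 37.72.

37.72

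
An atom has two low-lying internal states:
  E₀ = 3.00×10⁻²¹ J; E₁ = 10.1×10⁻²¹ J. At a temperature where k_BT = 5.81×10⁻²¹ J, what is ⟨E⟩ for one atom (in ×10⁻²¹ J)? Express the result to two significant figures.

4.6 ×10⁻²¹ J

Eᵢ/kT = 0.5164, 1.738.
Z = Σ e^(−Eᵢ/kT) = e^(−0.5164) + e^(−1.738) = 0.5967 + 0.1759 = 0.7726.
⟨E⟩ = Σ Eᵢ e^(−Eᵢ/kT) / Z = (3.00·0.5967 + 10.1·0.1759) / 0.7726 = 4.6 ×10⁻²¹ J.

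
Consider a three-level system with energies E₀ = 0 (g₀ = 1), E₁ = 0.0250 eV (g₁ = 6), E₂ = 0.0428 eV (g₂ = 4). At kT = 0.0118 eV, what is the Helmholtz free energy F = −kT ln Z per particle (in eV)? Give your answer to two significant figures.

-0.0071 eV

Eᵢ/kT = 0, 2.119, 3.627.
Z = Σ gᵢe^(−Eᵢ/kT) = 1·e^(−0) + 6·e^(−2.119) + 4·e^(−3.627) = 1.000 + 0.7209 + 0.1064 = 1.827.
F = −kT ln Z = −0.0118 × ln(1.827) = −0.0118 × 0.6027 = -0.0071 eV.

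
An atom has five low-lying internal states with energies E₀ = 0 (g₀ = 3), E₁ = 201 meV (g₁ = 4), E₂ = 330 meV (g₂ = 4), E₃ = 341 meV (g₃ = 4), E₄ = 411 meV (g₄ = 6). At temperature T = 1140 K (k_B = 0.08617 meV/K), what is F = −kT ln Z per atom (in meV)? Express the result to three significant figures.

k_BT = 0.08617 × 1140 K = 98.234 meV.
Eᵢ/kT = 0, 2.0461, 3.3593, 3.4713, 4.1839.
Z = Σ gᵢe^(−Eᵢ/kT) = 3·e^(−0) + 4·e^(−2.0461) + 4·e^(−3.3593) + 4·e^(−3.4713) + 6·e^(−4.1839) = 3.0000 + 0.51695 + 0.13904 + 0.12431 + 0.091434 = 3.8717.
F = −kT ln Z = −98.234 × ln(3.8717) = −98.234 × 1.3537 = -133 meV.

-133 meV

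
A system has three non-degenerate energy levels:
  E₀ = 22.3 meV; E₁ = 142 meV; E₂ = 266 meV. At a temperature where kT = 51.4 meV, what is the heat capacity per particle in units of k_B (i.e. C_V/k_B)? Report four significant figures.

0.5962

Eᵢ/kT = 0.433852, 2.76265, 5.17510.
Z = Σ e^(−Eᵢ/kT) = e^(−0.433852) + e^(−2.76265) + e^(−5.17510) = 0.648008 + 0.0631243 + 0.00565565 = 0.716788.
⟨E⟩ = 34.7643 meV, ⟨E²⟩ = 2783.61 meV².
C_V/k_B = (⟨E²⟩ − ⟨E⟩²)/(kT)² = (2783.61 − 1208.56)/2641.96 = 0.5962.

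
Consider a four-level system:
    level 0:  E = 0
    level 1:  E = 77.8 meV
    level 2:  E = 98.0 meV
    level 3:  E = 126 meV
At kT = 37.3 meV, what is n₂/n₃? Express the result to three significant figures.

n₂/n₃ = exp[−(E₂−E₃)/kT] = exp(−(-28.0 meV)/(37.3 meV)) = exp(0.75067) = 2.12.

2.12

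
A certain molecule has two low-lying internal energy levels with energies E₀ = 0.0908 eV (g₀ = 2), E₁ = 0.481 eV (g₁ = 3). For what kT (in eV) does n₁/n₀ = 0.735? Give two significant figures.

0.55 eV

n₁/n₀ = (g₁/g₀) exp[−(E₁−E₀)/kT] = 0.735.
⇒ (E₁−E₀)/kT = ln((3/2)/0.735) = ln(2.041) = 0.7134.
kT = 0.3902 eV / 0.7134 = 0.55 eV.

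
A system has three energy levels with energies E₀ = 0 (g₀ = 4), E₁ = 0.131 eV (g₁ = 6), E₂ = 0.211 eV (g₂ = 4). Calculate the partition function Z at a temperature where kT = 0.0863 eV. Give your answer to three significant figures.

Eᵢ/kT = 0, 1.5180, 2.4450.
Z = Σ gᵢe^(−Eᵢ/kT) = 4·e^(−0) + 6·e^(−1.5180) + 4·e^(−2.4450) = 4.0000 + 1.3149 + 0.34690 = 5.6618.

Z = 5.66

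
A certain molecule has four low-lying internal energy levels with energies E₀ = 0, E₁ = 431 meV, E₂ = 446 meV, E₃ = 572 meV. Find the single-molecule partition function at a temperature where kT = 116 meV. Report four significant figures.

Eᵢ/kT = 0, 3.71552, 3.84483, 4.93103.
Z = Σ e^(−Eᵢ/kT) = e^(−0) + e^(−3.71552) + e^(−3.84483) + e^(−4.93103) = 1.00000 + 0.0243428 + 0.0213900 + 0.00721906 = 1.05295.

Z = 1.053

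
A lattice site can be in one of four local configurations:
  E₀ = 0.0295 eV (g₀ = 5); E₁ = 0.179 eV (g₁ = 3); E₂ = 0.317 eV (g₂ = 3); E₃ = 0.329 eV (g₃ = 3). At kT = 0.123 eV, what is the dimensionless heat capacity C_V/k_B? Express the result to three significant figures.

0.553

Eᵢ/kT = 0.23984, 1.4553, 2.5772, 2.6748.
Z = Σ gᵢe^(−Eᵢ/kT) = 5·e^(−0.23984) + 3·e^(−1.4553) + 3·e^(−2.5772) + 3·e^(−2.6748) = 3.9338 + 0.69999 + 0.22796 + 0.20676 = 5.0685.
⟨E⟩ = 0.075295 eV, ⟨E²⟩ = 0.014036 eV².
C_V/k_B = (⟨E²⟩ − ⟨E⟩²)/(kT)² = (0.014036 − 0.0056693)/0.015129 = 0.553.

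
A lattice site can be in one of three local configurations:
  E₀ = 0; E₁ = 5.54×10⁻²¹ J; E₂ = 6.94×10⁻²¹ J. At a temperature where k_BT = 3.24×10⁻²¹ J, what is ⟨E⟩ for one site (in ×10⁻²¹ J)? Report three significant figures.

Eᵢ/kT = 0, 1.7099, 2.1420.
Z = Σ e^(−Eᵢ/kT) = e^(−0) + e^(−1.7099) + e^(−2.1420) = 1.0000 + 0.18088 + 0.11742 = 1.2983.
⟨E⟩ = Σ Eᵢ e^(−Eᵢ/kT) / Z = (0·1.0000 + 5.54·0.18088 + 6.94·0.11742) / 1.2983 = 1.40 ×10⁻²¹ J.

1.40 ×10⁻²¹ J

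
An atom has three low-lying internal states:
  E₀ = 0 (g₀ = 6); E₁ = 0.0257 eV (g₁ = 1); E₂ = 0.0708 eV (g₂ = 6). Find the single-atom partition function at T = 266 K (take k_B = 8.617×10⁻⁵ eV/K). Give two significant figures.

k_BT = 8.617×10⁻⁵ × 266 K = 0.02292 eV.
Eᵢ/kT = 0, 1.121, 3.089.
Z = Σ gᵢe^(−Eᵢ/kT) = 6·e^(−0) + 1·e^(−1.121) + 6·e^(−3.089) = 6.000 + 0.3260 + 0.2733 = 6.599.

Z = 6.6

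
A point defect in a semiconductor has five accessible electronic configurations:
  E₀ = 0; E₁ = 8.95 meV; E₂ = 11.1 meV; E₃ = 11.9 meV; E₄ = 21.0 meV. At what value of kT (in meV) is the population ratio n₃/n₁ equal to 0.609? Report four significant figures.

n₃/n₁ = exp[−(E₃−E₁)/kT] = 0.609.
⇒ (E₃−E₁)/kT = ln(1/0.609) = ln(1.64204) = 0.495939.
kT = 2.95 meV / 0.495939 = 5.948 meV.

5.948 meV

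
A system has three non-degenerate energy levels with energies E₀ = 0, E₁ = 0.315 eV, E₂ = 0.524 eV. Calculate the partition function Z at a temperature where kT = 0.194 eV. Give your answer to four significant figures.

Z = 1.264

Eᵢ/kT = 0, 1.62371, 2.70103.
Z = Σ e^(−Eᵢ/kT) = e^(−0) + e^(−1.62371) + e^(−2.70103) = 1.00000 + 0.197166 + 0.0671363 = 1.26430.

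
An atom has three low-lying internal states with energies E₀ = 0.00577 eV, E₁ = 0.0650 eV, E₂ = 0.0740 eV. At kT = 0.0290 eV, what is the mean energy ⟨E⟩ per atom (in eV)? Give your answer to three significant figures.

0.0173 eV

Eᵢ/kT = 0.19897, 2.2414, 2.5517.
Z = Σ e^(−Eᵢ/kT) = e^(−0.19897) + e^(−2.2414) + e^(−2.5517) = 0.81957 + 0.10631 + 0.077949 = 1.0038.
⟨E⟩ = Σ Eᵢ e^(−Eᵢ/kT) / Z = (0.00577·0.81957 + 0.0650·0.10631 + 0.0740·0.077949) / 1.0038 = 0.0173 eV.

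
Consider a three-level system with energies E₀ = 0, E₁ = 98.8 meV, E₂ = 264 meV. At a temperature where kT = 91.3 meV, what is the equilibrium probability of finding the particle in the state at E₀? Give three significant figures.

0.717

Eᵢ/kT = 0, 1.0821, 2.8916.
Z = Σ e^(−Eᵢ/kT) = e^(−0) + e^(−1.0821) + e^(−2.8916) = 1.0000 + 0.33888 + 0.055487 = 1.3944.
P₀ = e^(−E₀/kT) / Z = 1.0000/1.3944 = 0.717.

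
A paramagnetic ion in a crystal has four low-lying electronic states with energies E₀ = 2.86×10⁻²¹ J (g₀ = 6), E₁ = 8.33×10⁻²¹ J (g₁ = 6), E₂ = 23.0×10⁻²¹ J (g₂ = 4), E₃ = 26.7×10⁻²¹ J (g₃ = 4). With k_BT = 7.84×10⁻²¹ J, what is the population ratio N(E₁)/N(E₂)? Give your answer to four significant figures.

9.744

n₁/n₂ = (g₁/g₂) exp[−(E₁−E₂)/kT] = (6/4) × exp(−(-14.67 ×10⁻²¹ J)/(7.84 ×10⁻²¹ J)) = (6/4) × exp(1.87117) = 9.744.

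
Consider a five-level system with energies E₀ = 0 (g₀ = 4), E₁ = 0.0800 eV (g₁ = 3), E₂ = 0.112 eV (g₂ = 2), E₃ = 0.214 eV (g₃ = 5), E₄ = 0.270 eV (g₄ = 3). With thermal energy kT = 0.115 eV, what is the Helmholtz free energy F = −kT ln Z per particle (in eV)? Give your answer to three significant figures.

Eᵢ/kT = 0, 0.69565, 0.97391, 1.8609, 2.3478.
Z = Σ gᵢe^(−Eᵢ/kT) = 4·e^(−0) + 3·e^(−0.69565) + 2·e^(−0.97391) + 5·e^(−1.8609) + 3·e^(−2.3478) = 4.0000 + 1.4963 + 0.75521 + 0.77766 + 0.28674 = 7.3159.
F = −kT ln Z = −0.115 × ln(7.3159) = −0.115 × 1.9901 = -0.229 eV.

-0.229 eV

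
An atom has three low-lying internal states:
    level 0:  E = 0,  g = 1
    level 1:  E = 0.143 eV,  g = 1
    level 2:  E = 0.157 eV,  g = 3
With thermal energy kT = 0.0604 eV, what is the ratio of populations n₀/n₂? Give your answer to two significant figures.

n₀/n₂ = (g₀/g₂) exp[−(E₀−E₂)/kT] = (1/3) × exp(−(-0.157 eV)/(0.0604 eV)) = (1/3) × exp(2.599) = 4.5.

4.5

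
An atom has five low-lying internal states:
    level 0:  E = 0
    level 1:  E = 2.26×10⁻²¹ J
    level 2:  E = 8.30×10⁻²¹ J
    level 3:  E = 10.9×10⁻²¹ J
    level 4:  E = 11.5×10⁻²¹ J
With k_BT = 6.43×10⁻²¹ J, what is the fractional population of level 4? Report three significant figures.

0.0718

Eᵢ/kT = 0, 0.35148, 1.2908, 1.6952, 1.7885.
Z = Σ e^(−Eᵢ/kT) = e^(−0) + e^(−0.35148) + e^(−1.2908) + e^(−1.6952) + e^(−1.7885) = 1.0000 + 0.70365 + 0.27505 + 0.18356 + 0.16721 = 2.3295.
P₄ = e^(−E₄/kT) / Z = 0.16721/2.3295 = 0.0718.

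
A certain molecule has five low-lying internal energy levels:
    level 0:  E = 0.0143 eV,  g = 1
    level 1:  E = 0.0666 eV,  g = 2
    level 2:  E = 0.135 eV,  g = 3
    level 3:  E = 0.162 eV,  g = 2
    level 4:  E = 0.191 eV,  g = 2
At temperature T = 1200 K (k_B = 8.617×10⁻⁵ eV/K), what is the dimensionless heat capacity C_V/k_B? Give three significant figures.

0.339

k_BT = 8.617×10⁻⁵ × 1200 K = 0.10340 eV.
Eᵢ/kT = 0.13830, 0.64410, 1.3056, 1.5667, 1.8472.
Z = Σ gᵢe^(−Eᵢ/kT) = 1·e^(−0.13830) + 2·e^(−0.64410) + 3·e^(−1.3056) + 2·e^(−1.5667) + 2·e^(−1.8472) = 0.87084 + 1.0503 + 0.81303 + 0.41747 + 0.31536 = 3.4670.
⟨E⟩ = 0.092306 eV, ⟨E²⟩ = 0.012147 eV².
C_V/k_B = (⟨E²⟩ − ⟨E⟩²)/(kT)² = (0.012147 − 0.0085204)/0.010692 = 0.339.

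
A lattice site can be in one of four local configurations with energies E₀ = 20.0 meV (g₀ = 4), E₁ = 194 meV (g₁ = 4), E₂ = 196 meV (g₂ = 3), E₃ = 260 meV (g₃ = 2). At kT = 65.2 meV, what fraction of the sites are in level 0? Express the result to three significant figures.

0.883

Eᵢ/kT = 0.30675, 2.9755, 3.0061, 3.9877.
Z = Σ gᵢe^(−Eᵢ/kT) = 4·e^(−0.30675) + 4·e^(−2.9755) + 3·e^(−3.0061) + 2·e^(−3.9877) = 2.9433 + 0.20409 + 0.14845 + 0.037085 = 3.3329.
P₀ = g₀ e^(−E₀/kT) / Z = 2.9433/3.3329 = 0.883.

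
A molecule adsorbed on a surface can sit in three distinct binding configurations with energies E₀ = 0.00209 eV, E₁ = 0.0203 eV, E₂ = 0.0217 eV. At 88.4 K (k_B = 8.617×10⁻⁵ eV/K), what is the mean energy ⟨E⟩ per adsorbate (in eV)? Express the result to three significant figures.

0.00480 eV

k_BT = 8.617×10⁻⁵ × 88.4 K = 0.0076174 eV.
Eᵢ/kT = 0.27437, 2.6650, 2.8487.
Z = Σ e^(−Eᵢ/kT) = e^(−0.27437) + e^(−2.6650) + e^(−2.8487) = 0.76005 + 0.069599 + 0.057920 = 0.88757.
⟨E⟩ = Σ Eᵢ e^(−Eᵢ/kT) / Z = (0.00209·0.76005 + 0.0203·0.069599 + 0.0217·0.057920) / 0.88757 = 0.00480 eV.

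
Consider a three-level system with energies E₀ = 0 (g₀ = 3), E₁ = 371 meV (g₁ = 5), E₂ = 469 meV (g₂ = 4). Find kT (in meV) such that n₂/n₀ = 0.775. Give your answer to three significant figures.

864 meV

n₂/n₀ = (g₂/g₀) exp[−(E₂−E₀)/kT] = 0.775.
⇒ (E₂−E₀)/kT = ln((4/3)/0.775) = ln(1.7204) = 0.54256.
kT = 469 meV / 0.54256 = 864 meV.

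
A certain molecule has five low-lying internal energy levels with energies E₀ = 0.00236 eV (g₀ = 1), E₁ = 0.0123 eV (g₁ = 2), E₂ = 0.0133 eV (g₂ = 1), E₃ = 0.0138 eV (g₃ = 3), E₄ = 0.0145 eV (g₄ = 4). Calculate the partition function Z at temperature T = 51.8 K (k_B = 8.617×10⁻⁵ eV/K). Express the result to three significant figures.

Z = 1.06

k_BT = 8.617×10⁻⁵ × 51.8 K = 0.0044636 eV.
Eᵢ/kT = 0.52872, 2.7556, 2.9797, 3.0917, 3.2485.
Z = Σ gᵢe^(−Eᵢ/kT) = 1·e^(−0.52872) + 2·e^(−2.7556) + 1·e^(−2.9797) + 3·e^(−3.0917) + 4·e^(−3.2485) = 0.58936 + 0.12714 + 0.050808 + 0.13627 + 0.15533 = 1.0589.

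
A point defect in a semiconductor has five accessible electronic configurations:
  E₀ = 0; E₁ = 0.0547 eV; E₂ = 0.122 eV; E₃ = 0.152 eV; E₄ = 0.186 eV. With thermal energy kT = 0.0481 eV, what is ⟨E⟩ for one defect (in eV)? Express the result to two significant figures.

0.026 eV

Eᵢ/kT = 0, 1.137, 2.536, 3.160, 3.867.
Z = Σ e^(−Eᵢ/kT) = e^(−0) + e^(−1.137) + e^(−2.536) + e^(−3.160) + e^(−3.867) = 1.000 + 0.3208 + 0.07918 + 0.04243 + 0.02092 = 1.463.
⟨E⟩ = Σ Eᵢ e^(−Eᵢ/kT) / Z = (0·1.000 + 0.0547·0.3208 + 0.122·0.07918 + 0.152·0.04243 + 0.186·0.02092) / 1.463 = 0.026 eV.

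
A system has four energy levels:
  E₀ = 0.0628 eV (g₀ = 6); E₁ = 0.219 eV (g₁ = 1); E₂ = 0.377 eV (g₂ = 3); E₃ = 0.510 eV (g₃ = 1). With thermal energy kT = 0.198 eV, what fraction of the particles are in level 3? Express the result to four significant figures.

0.01457

Eᵢ/kT = 0.317172, 1.10606, 1.90404, 2.57576.
Z = Σ gᵢe^(−Eᵢ/kT) = 6·e^(−0.317172) + 1·e^(−1.10606) + 3·e^(−1.90404) + 1·e^(−2.57576) = 4.36923 + 0.330860 + 0.446897 + 0.0760960 = 5.22308.
P₃ = g₃ e^(−E₃/kT) / Z = 0.0760960/5.22308 = 0.01457.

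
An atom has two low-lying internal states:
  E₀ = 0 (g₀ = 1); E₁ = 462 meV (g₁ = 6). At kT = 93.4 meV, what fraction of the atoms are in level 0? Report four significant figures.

0.9591

Eᵢ/kT = 0, 4.94647.
Z = Σ gᵢe^(−Eᵢ/kT) = 1·e^(−0) + 6·e^(−4.94647) = 1.00000 + 0.0426507 = 1.04265.
P₀ = g₀ e^(−E₀/kT) / Z = 1.00000/1.04265 = 0.9591.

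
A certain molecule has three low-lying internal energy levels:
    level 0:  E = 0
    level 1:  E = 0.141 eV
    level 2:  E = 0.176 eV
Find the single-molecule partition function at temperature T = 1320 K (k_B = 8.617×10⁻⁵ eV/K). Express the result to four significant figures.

k_BT = 8.617×10⁻⁵ × 1320 K = 0.113744 eV.
Eᵢ/kT = 0, 1.23963, 1.54733.
Z = Σ e^(−Eᵢ/kT) = e^(−0) + e^(−1.23963) + e^(−1.54733) = 1.00000 + 0.289491 + 0.212815 = 1.50231.

Z = 1.502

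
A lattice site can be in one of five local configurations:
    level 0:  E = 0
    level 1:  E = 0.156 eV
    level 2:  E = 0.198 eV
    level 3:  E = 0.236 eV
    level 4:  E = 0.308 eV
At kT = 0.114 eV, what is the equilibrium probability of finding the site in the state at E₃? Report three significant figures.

0.0777

Eᵢ/kT = 0, 1.3684, 1.7368, 2.0702, 2.7018.
Z = Σ e^(−Eᵢ/kT) = e^(−0) + e^(−1.3684) + e^(−1.7368) + e^(−2.0702) + e^(−2.7018) = 1.0000 + 0.25451 + 0.17608 + 0.12616 + 0.067085 = 1.6238.
P₃ = e^(−E₃/kT) / Z = 0.12616/1.6238 = 0.0777.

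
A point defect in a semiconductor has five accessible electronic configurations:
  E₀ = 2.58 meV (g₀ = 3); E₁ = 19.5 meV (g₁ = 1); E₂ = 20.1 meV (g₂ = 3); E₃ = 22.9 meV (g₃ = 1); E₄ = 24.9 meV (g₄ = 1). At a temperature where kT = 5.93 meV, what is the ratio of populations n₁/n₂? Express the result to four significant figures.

n₁/n₂ = (g₁/g₂) exp[−(E₁−E₂)/kT] = (1/3) × exp(−(-0.6 meV)/(5.93 meV)) = (1/3) × exp(0.101180) = 0.3688.

0.3688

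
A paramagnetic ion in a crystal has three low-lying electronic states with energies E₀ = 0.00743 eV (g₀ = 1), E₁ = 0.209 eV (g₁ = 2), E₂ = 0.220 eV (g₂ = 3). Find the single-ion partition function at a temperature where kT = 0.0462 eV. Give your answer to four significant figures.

Z = 0.8988

Eᵢ/kT = 0.160823, 4.52381, 4.76190.
Z = Σ gᵢe^(−Eᵢ/kT) = 1·e^(−0.160823) + 2·e^(−4.52381) + 3·e^(−4.76190) = 0.851443 + 0.0216952 + 0.0256481 = 0.898786.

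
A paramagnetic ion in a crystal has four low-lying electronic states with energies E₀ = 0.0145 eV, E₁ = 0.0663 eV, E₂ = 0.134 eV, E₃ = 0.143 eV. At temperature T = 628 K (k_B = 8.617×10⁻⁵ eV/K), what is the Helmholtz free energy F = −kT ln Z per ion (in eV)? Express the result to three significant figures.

k_BT = 8.617×10⁻⁵ × 628 K = 0.054115 eV.
Eᵢ/kT = 0.26795, 1.2252, 2.4762, 2.6425.
Z = Σ e^(−Eᵢ/kT) = e^(−0.26795) + e^(−1.2252) + e^(−2.4762) + e^(−2.6425) = 0.76495 + 0.29370 + 0.084062 + 0.071183 = 1.2139.
F = −kT ln Z = −0.054115 × ln(1.2139) = −0.054115 × 0.19384 = -0.0105 eV.

-0.0105 eV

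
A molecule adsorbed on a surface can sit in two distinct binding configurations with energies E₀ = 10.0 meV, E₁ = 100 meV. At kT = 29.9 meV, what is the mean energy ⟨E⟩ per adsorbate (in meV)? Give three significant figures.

Eᵢ/kT = 0.33445, 3.3445.
Z = Σ e^(−Eᵢ/kT) = e^(−0.33445) + e^(−3.3445) = 0.71573 + 0.035278 = 0.75101.
⟨E⟩ = Σ Eᵢ e^(−Eᵢ/kT) / Z = (10.0·0.71573 + 100·0.035278) / 0.75101 = 14.2 meV.

14.2 meV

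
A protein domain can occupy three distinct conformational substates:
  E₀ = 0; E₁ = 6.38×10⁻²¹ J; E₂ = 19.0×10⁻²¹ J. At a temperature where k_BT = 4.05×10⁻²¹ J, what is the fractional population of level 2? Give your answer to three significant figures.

Eᵢ/kT = 0, 1.5753, 4.6914.
Z = Σ e^(−Eᵢ/kT) = e^(−0) + e^(−1.5753) + e^(−4.6914) = 1.0000 + 0.20695 + 0.0091738 = 1.2161.
P₂ = e^(−E₂/kT) / Z = 0.0091738/1.2161 = 0.00754.

0.00754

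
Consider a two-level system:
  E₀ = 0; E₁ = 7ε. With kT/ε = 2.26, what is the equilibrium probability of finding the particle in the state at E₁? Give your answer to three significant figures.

Eᵢ/kT = 0, 3.0973.
Z = Σ e^(−Eᵢ/kT) = e^(−0) + e^(−3.0973) = 1.0000 + 0.045171 = 1.0452.
P₁ = e^(−E₁/kT) / Z = 0.045171/1.0452 = 0.0432.

0.0432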